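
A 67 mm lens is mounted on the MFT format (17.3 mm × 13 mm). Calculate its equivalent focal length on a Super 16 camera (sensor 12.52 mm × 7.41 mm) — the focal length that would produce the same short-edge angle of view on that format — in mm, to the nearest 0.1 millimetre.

38.2 mm

Equal angle of view means equal height/f ratio, so f₂ = f₁ · (height₂/height₁) = 67 × 7.41/13.
f₂ = 67 × 0.57000 ≈ 38.190 mm.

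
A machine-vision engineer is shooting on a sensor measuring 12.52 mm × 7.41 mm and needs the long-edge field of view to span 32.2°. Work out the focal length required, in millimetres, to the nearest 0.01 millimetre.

From α = 2·arctan(w/2f) we get f = w / (2·tan(α/2)).
With w = 12.52 mm and α/2 = 16.1°, tan(α/2) ≈ 0.28864, so f ≈ 12.52 / 0.57727 ≈ 21.6883 mm.

21.69 mm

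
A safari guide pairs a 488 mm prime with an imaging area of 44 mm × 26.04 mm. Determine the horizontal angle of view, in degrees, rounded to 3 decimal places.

5.163°

Angle of view α = 2·arctan(w/2f) with w = 44 mm and f = 488 mm.
w/2f = 0.04508; arctan(0.04508) ≈ 2.5813°, so α ≈ 5.1625°.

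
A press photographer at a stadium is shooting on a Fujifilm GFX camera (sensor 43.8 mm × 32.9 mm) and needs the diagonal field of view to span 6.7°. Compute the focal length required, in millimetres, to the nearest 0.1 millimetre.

Sensor diagonal = √(43.8² + 32.9²) = √3000.8500 ≈ 54.7800 mm.
From α = 2·arctan(d/2f) we get f = d / (2·tan(α/2)).
With d = 54.7800 mm and α/2 = 3.35°, tan(α/2) ≈ 0.05854, so f ≈ 54.7800 / 0.11707 ≈ 467.9233 mm.

467.9 mm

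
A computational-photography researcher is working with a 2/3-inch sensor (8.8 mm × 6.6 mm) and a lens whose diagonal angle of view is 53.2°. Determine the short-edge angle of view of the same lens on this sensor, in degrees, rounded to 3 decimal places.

Sensor diagonal = √(8.8² + 6.6²) = √121.0000 ≈ 11.0000 mm.
From the diagonal AOV: f = 11.0000 / (2·tan(26.6°)) = 11.0000 / 1.00153 ≈ 10.9832 mm.
Short-edge AOV = 2·arctan(6.6 / (2 × 10.9832)) = 2·arctan(0.30046) ≈ 33.4466°.

33.447°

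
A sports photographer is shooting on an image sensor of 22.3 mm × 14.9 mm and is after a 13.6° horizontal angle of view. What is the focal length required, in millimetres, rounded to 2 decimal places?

From α = 2·arctan(w/2f) we get f = w / (2·tan(α/2)).
With w = 22.3 mm and α/2 = 6.8°, tan(α/2) ≈ 0.11924, so f ≈ 22.3 / 0.23849 ≈ 93.5067 mm.

93.51 mm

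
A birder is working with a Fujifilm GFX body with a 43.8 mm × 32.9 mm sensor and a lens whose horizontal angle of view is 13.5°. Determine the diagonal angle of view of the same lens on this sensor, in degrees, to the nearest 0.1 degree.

16.8°

From the horizontal AOV: f = 43.8 / (2·tan(6.75°)) = 43.8 / 0.23672 ≈ 185.0322 mm.
Sensor diagonal = √(43.8² + 32.9²) = √3000.8500 ≈ 54.7800 mm.
Diagonal AOV = 2·arctan(54.7800 / (2 × 185.0322)) = 2·arctan(0.14803) ≈ 16.8405°.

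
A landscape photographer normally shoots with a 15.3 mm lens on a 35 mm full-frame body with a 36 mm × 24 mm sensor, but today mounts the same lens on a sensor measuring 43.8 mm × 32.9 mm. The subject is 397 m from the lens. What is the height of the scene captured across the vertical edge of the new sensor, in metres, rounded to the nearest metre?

854 m

The focal length stays 15.3 mm; the relevant sensor dimension is now h = 32.9 mm. Object distance dₒ = 397 m = 397000 mm.
Thin-lens field height W = h·(dₒ − f)/f = 32.9 × (397000 − 15.3)/15.3 ≈ 853646.839 mm = 853.647 m.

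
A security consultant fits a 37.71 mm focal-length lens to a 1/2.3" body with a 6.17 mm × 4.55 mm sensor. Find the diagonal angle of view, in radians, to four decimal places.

Sensor diagonal = √(6.17² + 4.55²) = √58.7714 ≈ 7.6663 mm.
Angle of view α = 2·arctan(d/2f) with d = 7.6663 mm and f = 37.71 mm.
d/2f = 0.10165; arctan(0.10165) ≈ 0.1013 rad, so α ≈ 0.2026 rad.

0.2026 rad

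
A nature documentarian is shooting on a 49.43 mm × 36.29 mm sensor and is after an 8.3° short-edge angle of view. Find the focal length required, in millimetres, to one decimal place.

From α = 2·arctan(h/2f) we get f = h / (2·tan(α/2)).
With h = 36.29 mm and α/2 = 4.15°, tan(α/2) ≈ 0.07256, so f ≈ 36.29 / 0.14512 ≈ 250.0755 mm.

250.1 mm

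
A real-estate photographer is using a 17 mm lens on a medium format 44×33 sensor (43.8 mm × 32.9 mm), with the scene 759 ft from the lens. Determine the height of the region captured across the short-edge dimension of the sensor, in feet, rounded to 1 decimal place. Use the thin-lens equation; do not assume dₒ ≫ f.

dₒ: 759 ft × 304.8 mm/ft = 231343.19 mm.
Similar triangles through the lens centre give W/dₒ = h/dᵢ; with 1/f = 1/dₒ + 1/dᵢ this gives W = h·(dₒ − f)/f.
W = 32.9 mm × (231343 − 17) / 17 = 32.9 × 13607.4231 ≈ 447684.220 mm = 447684.220/304.8 ft = 1468.78 ft.

1468.8 ft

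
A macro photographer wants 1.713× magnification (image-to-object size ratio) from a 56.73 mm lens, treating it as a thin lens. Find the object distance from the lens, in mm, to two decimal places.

With m = dᵢ/dₒ and 1/f = 1/dₒ + 1/dᵢ, substituting dᵢ = m·dₒ gives 1/f = (1 + 1/m)/dₒ, hence dₒ = f·(1 + 1/m).
dₒ = 56.73 × (1 + 1/1.713) = 56.73 × 1.58377 ≈ 89.847 mm.

89.85 mm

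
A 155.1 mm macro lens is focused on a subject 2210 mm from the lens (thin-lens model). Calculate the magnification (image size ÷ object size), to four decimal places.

0.0755×

Thin lens: 1/f = 1/dₒ + 1/dᵢ → 1/dᵢ = 1/155.1 − 1/2210 = 0.0059950 mm⁻¹, so dᵢ ≈ 166.8067 mm.
Magnification m = dᵢ/dₒ = 166.8067/2210 ≈ 0.07548.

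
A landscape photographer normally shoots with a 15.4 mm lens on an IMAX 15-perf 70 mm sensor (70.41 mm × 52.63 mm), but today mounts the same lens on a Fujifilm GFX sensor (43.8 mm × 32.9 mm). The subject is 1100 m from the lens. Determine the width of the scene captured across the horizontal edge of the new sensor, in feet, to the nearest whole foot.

The focal length stays 15.4 mm; the relevant sensor dimension is now w = 43.8 mm. Object distance dₒ = 1100 m = 1.1e+06 mm.
Thin-lens field width W = w·(dₒ − f)/f = 43.8 × (1.1e+06 − 15.4)/15.4 ≈ 3128527.629 mm = 3128527.629/304.8 ft = 10264.2 ft.

10264 ft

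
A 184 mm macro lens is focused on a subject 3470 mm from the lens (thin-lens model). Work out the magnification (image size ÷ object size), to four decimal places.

0.0560×

Thin lens: 1/f = 1/dₒ + 1/dᵢ → 1/dᵢ = 1/184 − 1/3470 = 0.0051466 mm⁻¹, so dᵢ ≈ 194.3031 mm.
Magnification m = dᵢ/dₒ = 194.3031/3470 ≈ 0.05600.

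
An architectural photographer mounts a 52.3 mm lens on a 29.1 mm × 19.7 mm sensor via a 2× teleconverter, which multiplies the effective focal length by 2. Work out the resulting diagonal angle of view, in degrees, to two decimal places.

19.07°

Effective focal length f = 52.3 × 2 = 104.6 mm.
Sensor diagonal = √(29.1² + 19.7²) = √1234.9000 ≈ 35.1411 mm.
α = 2·arctan(35.141 / (2 × 104.6)) = 2·arctan(0.16798) ≈ 19.0709°.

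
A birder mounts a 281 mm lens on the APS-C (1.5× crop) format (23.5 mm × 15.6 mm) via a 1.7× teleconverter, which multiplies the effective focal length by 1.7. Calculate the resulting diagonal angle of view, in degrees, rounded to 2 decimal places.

Effective focal length f = 281 × 1.7 = 477.7 mm.
Sensor diagonal = √(23.5² + 15.6²) = √795.6100 ≈ 28.2066 mm.
α = 2·arctan(28.207 / (2 × 477.7)) = 2·arctan(0.02952) ≈ 3.3821°.

3.38°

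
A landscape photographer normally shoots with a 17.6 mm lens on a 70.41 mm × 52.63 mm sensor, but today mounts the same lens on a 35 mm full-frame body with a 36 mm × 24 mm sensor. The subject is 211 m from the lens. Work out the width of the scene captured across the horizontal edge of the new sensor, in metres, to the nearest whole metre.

The focal length stays 17.6 mm; the relevant sensor dimension is now w = 36 mm. Object distance dₒ = 211 m = 211000 mm.
Thin-lens field width W = w·(dₒ − f)/f = 36 × (211000 − 17.6)/17.6 ≈ 431554.909 mm = 431.555 m.

432 m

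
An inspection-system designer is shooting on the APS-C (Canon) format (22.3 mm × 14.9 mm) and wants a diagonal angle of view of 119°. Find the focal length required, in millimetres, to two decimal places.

7.90 mm

Sensor diagonal = √(22.3² + 14.9²) = √719.3000 ≈ 26.8198 mm.
From α = 2·arctan(d/2f) we get f = d / (2·tan(α/2)).
With d = 26.8198 mm and α/2 = 59.5°, tan(α/2) ≈ 1.69766, so f ≈ 26.8198 / 3.39533 ≈ 7.8990 mm.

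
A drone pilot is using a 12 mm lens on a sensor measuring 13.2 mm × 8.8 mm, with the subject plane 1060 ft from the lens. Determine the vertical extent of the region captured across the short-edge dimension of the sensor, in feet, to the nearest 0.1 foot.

dₒ: 1060 ft × 304.8 mm/ft = 323087.99 mm.
Similar triangles through the lens centre give W/dₒ = h/dᵢ; with 1/f = 1/dₒ + 1/dᵢ this gives W = h·(dₒ − f)/f.
W = 8.8 mm × (323088 − 12) / 12 = 8.8 × 26922.9991 ≈ 236922.392 mm = 236922.392/304.8 ft = 777.304 ft.

777.3 ft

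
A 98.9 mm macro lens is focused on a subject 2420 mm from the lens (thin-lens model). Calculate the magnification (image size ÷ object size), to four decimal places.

Thin lens: 1/f = 1/dₒ + 1/dᵢ → 1/dᵢ = 1/98.9 − 1/2420 = 0.0096980 mm⁻¹, so dᵢ ≈ 103.1140 mm.
Magnification m = dᵢ/dₒ = 103.1140/2420 ≈ 0.04261.

0.0426×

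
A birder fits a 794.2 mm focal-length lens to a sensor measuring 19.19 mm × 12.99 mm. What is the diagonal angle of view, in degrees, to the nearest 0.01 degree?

Sensor diagonal = √(19.19² + 12.99²) = √536.9962 ≈ 23.1732 mm.
Angle of view α = 2·arctan(d/2f) with d = 23.1732 mm and f = 794.2 mm.
d/2f = 0.01459; arctan(0.01459) ≈ 0.8358°, so α ≈ 1.6717°.

1.67°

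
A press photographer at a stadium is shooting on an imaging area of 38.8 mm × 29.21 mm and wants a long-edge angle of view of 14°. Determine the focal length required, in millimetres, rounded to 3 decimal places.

From α = 2·arctan(w/2f) we get f = w / (2·tan(α/2)).
With w = 38.8 mm and α/2 = 7°, tan(α/2) ≈ 0.12278, so f ≈ 38.8 / 0.24557 ≈ 158.0003 mm.

158.000 mm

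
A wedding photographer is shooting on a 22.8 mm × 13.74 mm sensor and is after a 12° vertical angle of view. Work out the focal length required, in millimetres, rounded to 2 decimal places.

65.36 mm

From α = 2·arctan(h/2f) we get f = h / (2·tan(α/2)).
With h = 13.74 mm and α/2 = 6°, tan(α/2) ≈ 0.10510, so f ≈ 13.74 / 0.21021 ≈ 65.3637 mm.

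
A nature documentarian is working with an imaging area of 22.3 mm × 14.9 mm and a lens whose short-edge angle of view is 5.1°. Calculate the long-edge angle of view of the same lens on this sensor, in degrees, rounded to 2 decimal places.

From the short-edge AOV: f = 14.9 / (2·tan(2.55°)) = 14.9 / 0.08907 ≈ 167.2830 mm.
Long-edge AOV = 2·arctan(22.3 / (2 × 167.2830)) = 2·arctan(0.06665) ≈ 7.6266°.

7.63°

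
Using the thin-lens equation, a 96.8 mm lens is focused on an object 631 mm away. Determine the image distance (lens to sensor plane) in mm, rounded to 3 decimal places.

114.341 mm

1/dᵢ = 1/f − 1/dₒ = 1/96.8 − 1/631 = 0.0087458 mm⁻¹.
dᵢ = 1/0.0087458 ≈ 114.3407 mm.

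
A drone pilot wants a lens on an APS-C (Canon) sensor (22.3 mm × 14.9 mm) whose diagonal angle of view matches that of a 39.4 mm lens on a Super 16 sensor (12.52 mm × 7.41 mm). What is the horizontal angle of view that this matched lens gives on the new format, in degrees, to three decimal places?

17.455°

Sensor diagonal = √(12.52² + 7.41²) = √211.6585 ≈ 14.5485 mm.
Sensor diagonal = √(22.3² + 14.9²) = √719.3000 ≈ 26.8198 mm.
Equal diagonal AOV ⇒ f₂ = f₁ · 26.8198/14.5485 = 39.4 × 1.84347 ≈ 72.6329 mm.
Horizontal AOV on the new format = 2·arctan(22.3 / (2 × 72.6329)) = 2·arctan(0.15351) ≈ 17.4549°.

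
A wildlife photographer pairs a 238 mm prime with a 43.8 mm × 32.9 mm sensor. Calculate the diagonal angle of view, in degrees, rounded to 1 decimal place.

13.1°

Sensor diagonal = √(43.8² + 32.9²) = √3000.8500 ≈ 54.7800 mm.
Angle of view α = 2·arctan(d/2f) with d = 54.7800 mm and f = 238 mm.
d/2f = 0.11508; arctan(0.11508) ≈ 6.5650°, so α ≈ 13.1299°.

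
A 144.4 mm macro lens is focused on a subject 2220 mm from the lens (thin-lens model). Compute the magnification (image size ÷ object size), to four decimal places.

Thin lens: 1/f = 1/dₒ + 1/dᵢ → 1/dᵢ = 1/144.4 − 1/2220 = 0.0064748 mm⁻¹, so dᵢ ≈ 154.4459 mm.
Magnification m = dᵢ/dₒ = 154.4459/2220 ≈ 0.06957.

0.0696×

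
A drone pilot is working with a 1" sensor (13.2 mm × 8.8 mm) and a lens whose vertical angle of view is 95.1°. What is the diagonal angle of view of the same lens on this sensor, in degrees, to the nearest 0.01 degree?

126.19°

From the vertical AOV: f = 8.8 / (2·tan(47.55°)) = 8.8 / 2.18644 ≈ 4.0248 mm.
Sensor diagonal = √(13.2² + 8.8²) = √251.6800 ≈ 15.8644 mm.
Diagonal AOV = 2·arctan(15.8644 / (2 × 4.0248)) = 2·arctan(1.97083) ≈ 126.1936°.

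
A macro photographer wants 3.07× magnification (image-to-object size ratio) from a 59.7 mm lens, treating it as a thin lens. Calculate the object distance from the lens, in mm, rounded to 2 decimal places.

With m = dᵢ/dₒ and 1/f = 1/dₒ + 1/dᵢ, substituting dᵢ = m·dₒ gives 1/f = (1 + 1/m)/dₒ, hence dₒ = f·(1 + 1/m).
dₒ = 59.7 × (1 + 1/3.07) = 59.7 × 1.32573 ≈ 79.146 mm.

79.15 mm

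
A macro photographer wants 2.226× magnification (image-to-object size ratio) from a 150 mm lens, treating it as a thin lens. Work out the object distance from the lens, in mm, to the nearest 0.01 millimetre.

With m = dᵢ/dₒ and 1/f = 1/dₒ + 1/dᵢ, substituting dᵢ = m·dₒ gives 1/f = (1 + 1/m)/dₒ, hence dₒ = f·(1 + 1/m).
dₒ = 150 × (1 + 1/2.226) = 150 × 1.44924 ≈ 217.385 mm.

217.39 mm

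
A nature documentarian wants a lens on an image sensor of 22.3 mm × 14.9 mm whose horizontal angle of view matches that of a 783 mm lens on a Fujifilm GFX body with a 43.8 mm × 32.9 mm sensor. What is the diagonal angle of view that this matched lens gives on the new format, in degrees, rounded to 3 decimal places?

Equal horizontal AOV ⇒ f₂ = f₁ · 22.3/43.8 = 783 × 0.50913 ≈ 398.6507 mm.
Sensor diagonal = √(22.3² + 14.9²) = √719.3000 ≈ 26.8198 mm.
Diagonal AOV on the new format = 2·arctan(26.8198 / (2 × 398.6507)) = 2·arctan(0.03364) ≈ 3.8532°.

3.853°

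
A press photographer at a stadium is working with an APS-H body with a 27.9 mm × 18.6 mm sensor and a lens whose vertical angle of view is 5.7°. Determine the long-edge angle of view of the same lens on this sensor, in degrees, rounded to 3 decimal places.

From the vertical AOV: f = 18.6 / (2·tan(2.85°)) = 18.6 / 0.09957 ≈ 186.8109 mm.
Long-edge AOV = 2·arctan(27.9 / (2 × 186.8109)) = 2·arctan(0.07467) ≈ 8.5412°.

8.541°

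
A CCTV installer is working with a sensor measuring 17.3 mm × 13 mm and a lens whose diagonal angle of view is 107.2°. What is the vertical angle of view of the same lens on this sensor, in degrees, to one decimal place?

78.3°

Sensor diagonal = √(17.3² + 13²) = √468.2900 ≈ 21.6400 mm.
From the diagonal AOV: f = 21.6400 / (2·tan(53.6°)) = 21.6400 / 2.71273 ≈ 7.9772 mm.
Vertical AOV = 2·arctan(13 / (2 × 7.9772)) = 2·arctan(0.81482) ≈ 78.3479°.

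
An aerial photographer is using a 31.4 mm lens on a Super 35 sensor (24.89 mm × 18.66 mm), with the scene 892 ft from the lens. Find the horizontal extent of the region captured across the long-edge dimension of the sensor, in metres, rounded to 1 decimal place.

dₒ: 892 ft × 304.8 mm/ft = 271881.59 mm.
Similar triangles through the lens centre give W/dₒ = w/dᵢ; with 1/f = 1/dₒ + 1/dᵢ this gives W = w·(dₒ − f)/f.
W = 24.89 mm × (271882 − 31.4) / 31.4 = 24.89 × 8657.6494 ≈ 215488.894 mm = 215.489 m.

215.5 m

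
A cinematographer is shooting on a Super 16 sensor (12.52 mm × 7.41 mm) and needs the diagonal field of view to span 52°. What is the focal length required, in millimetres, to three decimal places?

14.914 mm

Sensor diagonal = √(12.52² + 7.41²) = √211.6585 ≈ 14.5485 mm.
From α = 2·arctan(d/2f) we get f = d / (2·tan(α/2)).
With d = 14.5485 mm and α/2 = 26°, tan(α/2) ≈ 0.48773, so f ≈ 14.5485 / 0.97547 ≈ 14.9144 mm.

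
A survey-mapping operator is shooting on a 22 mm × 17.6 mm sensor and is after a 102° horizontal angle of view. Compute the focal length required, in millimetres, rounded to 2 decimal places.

8.91 mm

From α = 2·arctan(w/2f) we get f = w / (2·tan(α/2)).
With w = 22 mm and α/2 = 51°, tan(α/2) ≈ 1.23490, so f ≈ 22 / 2.46979 ≈ 8.9076 mm.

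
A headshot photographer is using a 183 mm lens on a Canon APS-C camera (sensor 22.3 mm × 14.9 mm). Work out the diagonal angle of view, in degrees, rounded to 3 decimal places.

Sensor diagonal = √(22.3² + 14.9²) = √719.3000 ≈ 26.8198 mm.
Angle of view α = 2·arctan(d/2f) with d = 26.8198 mm and f = 183 mm.
d/2f = 0.07328; arctan(0.07328) ≈ 4.1910°, so α ≈ 8.3821°.

8.382°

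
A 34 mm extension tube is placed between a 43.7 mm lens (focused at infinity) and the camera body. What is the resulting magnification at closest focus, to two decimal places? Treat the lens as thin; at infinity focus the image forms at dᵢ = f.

The tube moves the image plane from f to f + e, so dᵢ = 43.7 + 34 = 77.7 mm. Focus is achieved when 1/f = 1/dₒ + 1/dᵢ, giving dₒ = 1/(1/f − 1/(f+e)).
Magnification m = dᵢ/dₒ = (f+e)·(1/f − 1/(f+e)) = e/f = 34/43.7 ≈ 0.7780.

0.78×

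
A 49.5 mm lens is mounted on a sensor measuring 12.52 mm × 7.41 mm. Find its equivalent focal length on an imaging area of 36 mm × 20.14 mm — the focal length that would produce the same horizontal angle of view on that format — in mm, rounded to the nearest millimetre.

Equal angle of view means equal width/f ratio, so f₂ = f₁ · (width₂/width₁) = 49.5 × 36/12.52.
f₂ = 49.5 × 2.87540 ≈ 142.332 mm.

142 mm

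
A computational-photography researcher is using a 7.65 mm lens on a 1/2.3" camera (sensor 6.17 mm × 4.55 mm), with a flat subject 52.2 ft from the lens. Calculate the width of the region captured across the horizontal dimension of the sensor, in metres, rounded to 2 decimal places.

12.83 m

dₒ: 52.2 ft × 304.8 mm/ft = 15910.56 mm.
Similar triangles through the lens centre give W/dₒ = w/dᵢ; with 1/f = 1/dₒ + 1/dᵢ this gives W = w·(dₒ − f)/f.
W = 6.17 mm × (15910.6 − 7.65) / 7.65 = 6.17 × 2078.8117 ≈ 12826.268 mm = 12.8263 m.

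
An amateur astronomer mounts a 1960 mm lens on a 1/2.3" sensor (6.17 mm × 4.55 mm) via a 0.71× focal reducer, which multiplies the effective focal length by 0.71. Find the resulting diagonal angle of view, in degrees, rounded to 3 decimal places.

0.316°

Effective focal length f = 1960 × 0.71 = 1391.6 mm.
Sensor diagonal = √(6.17² + 4.55²) = √58.7714 ≈ 7.6663 mm.
α = 2·arctan(7.666 / (2 × 1391.6)) = 2·arctan(0.00275) ≈ 0.3156°.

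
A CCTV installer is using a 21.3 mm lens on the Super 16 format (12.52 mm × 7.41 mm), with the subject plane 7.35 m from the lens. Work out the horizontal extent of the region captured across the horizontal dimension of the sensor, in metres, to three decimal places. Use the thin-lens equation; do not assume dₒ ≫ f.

4.308 m

dₒ: 7.35 m = 7350 mm.
Similar triangles through the lens centre give W/dₒ = w/dᵢ; with 1/f = 1/dₒ + 1/dᵢ this gives W = w·(dₒ − f)/f.
W = 12.52 mm × (7350 − 21.3) / 21.3 = 12.52 × 344.0704 ≈ 4307.762 mm = 4.30776 m.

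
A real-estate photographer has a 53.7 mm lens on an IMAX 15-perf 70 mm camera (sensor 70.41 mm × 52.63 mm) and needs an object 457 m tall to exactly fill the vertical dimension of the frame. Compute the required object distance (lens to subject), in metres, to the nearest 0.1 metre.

466.3 m

W: 457 m = 457000 mm.
Magnification m = h/W = dᵢ/dₒ; combined with 1/f = 1/dₒ + 1/dᵢ this gives dₒ = f·(1 + W/h).
dₒ = 53.7 mm × (1 + 457000/52.63) = 53.7 × 8684.2605 ≈ 466344.789 mm = 466.345 m.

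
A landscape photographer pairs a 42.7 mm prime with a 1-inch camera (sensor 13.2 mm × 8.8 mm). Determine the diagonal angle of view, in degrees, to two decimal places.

21.05°

Sensor diagonal = √(13.2² + 8.8²) = √251.6800 ≈ 15.8644 mm.
Angle of view α = 2·arctan(d/2f) with d = 15.8644 mm and f = 42.7 mm.
d/2f = 0.18577; arctan(0.18577) ≈ 10.5237°, so α ≈ 21.0473°.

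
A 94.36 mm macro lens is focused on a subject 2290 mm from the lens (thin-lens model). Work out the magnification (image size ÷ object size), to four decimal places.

Thin lens: 1/f = 1/dₒ + 1/dᵢ → 1/dᵢ = 1/94.36 − 1/2290 = 0.0101610 mm⁻¹, so dᵢ ≈ 98.4152 mm.
Magnification m = dᵢ/dₒ = 98.4152/2290 ≈ 0.04298.

0.0430×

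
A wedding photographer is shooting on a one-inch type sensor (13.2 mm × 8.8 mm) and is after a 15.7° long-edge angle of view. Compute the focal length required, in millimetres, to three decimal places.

47.870 mm

From α = 2·arctan(w/2f) we get f = w / (2·tan(α/2)).
With w = 13.2 mm and α/2 = 7.85°, tan(α/2) ≈ 0.13787, so f ≈ 13.2 / 0.27574 ≈ 47.8705 mm.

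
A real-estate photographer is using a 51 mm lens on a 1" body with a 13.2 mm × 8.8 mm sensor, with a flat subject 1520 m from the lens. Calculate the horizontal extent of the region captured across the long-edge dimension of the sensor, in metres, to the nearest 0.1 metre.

393.4 m

dₒ: 1520 m = 1.52e+06 mm.
Similar triangles through the lens centre give W/dₒ = w/dᵢ; with 1/f = 1/dₒ + 1/dᵢ this gives W = w·(dₒ − f)/f.
W = 13.2 mm × (1.52e+06 − 51) / 51 = 13.2 × 29802.9216 ≈ 393398.565 mm = 393.399 m.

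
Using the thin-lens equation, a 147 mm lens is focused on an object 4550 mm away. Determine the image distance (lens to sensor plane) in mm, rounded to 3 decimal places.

1/dᵢ = 1/f − 1/dₒ = 1/147 − 1/4550 = 0.0065829 mm⁻¹.
dᵢ = 1/0.0065829 ≈ 151.9078 mm.

151.908 mm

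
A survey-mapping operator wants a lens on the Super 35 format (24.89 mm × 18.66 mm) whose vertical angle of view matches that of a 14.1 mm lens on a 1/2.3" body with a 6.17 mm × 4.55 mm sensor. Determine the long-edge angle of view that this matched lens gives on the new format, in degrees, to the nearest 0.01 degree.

Equal vertical AOV ⇒ f₂ = f₁ · 18.66/4.55 = 14.1 × 4.10110 ≈ 57.8255 mm.
Long-edge AOV on the new format = 2·arctan(24.89 / (2 × 57.8255)) = 2·arctan(0.21522) ≈ 24.2915°.

24.29°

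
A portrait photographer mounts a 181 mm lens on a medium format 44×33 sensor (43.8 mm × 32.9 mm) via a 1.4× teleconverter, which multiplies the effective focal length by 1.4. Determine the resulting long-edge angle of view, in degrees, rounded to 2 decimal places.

9.88°

Effective focal length f = 181 × 1.4 = 253.4 mm.
α = 2·arctan(43.8 / (2 × 253.4)) = 2·arctan(0.08642) ≈ 9.8790°.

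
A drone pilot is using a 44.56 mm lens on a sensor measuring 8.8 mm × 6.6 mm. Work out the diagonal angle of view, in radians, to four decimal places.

0.2456 rad

Sensor diagonal = √(8.8² + 6.6²) = √121.0000 ≈ 11.0000 mm.
Angle of view α = 2·arctan(d/2f) with d = 11.0000 mm and f = 44.56 mm.
d/2f = 0.12343; arctan(0.12343) ≈ 0.1228 rad, so α ≈ 0.2456 rad.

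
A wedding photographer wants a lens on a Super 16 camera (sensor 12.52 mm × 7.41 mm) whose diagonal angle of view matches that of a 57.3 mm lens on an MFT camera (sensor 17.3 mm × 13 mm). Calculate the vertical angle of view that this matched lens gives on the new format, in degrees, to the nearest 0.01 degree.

10.99°

Sensor diagonal = √(17.3² + 13²) = √468.2900 ≈ 21.6400 mm.
Sensor diagonal = √(12.52² + 7.41²) = √211.6585 ≈ 14.5485 mm.
Equal diagonal AOV ⇒ f₂ = f₁ · 14.5485/21.6400 = 57.3 × 0.67230 ≈ 38.5226 mm.
Vertical AOV on the new format = 2·arctan(7.41 / (2 × 38.5226)) = 2·arctan(0.09618) ≈ 10.9873°.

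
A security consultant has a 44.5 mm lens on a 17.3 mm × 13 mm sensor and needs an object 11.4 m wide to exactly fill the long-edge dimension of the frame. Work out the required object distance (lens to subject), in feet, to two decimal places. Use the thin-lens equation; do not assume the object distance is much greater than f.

96.35 ft

W: 11.4 m = 11400 mm.
Magnification m = w/W = dᵢ/dₒ; combined with 1/f = 1/dₒ + 1/dᵢ this gives dₒ = f·(1 + W/w).
dₒ = 44.5 mm × (1 + 11400/17.3) = 44.5 × 659.9595 ≈ 29368.199 mm = 29368.199/304.8 ft = 96.3524 ft.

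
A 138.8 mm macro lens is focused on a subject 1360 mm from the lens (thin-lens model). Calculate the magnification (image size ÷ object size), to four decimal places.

Thin lens: 1/f = 1/dₒ + 1/dᵢ → 1/dᵢ = 1/138.8 − 1/1360 = 0.0064693 mm⁻¹, so dᵢ ≈ 154.5758 mm.
Magnification m = dᵢ/dₒ = 154.5758/1360 ≈ 0.11366.

0.1137×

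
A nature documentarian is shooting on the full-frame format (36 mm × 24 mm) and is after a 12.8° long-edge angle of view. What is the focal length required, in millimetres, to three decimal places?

From α = 2·arctan(w/2f) we get f = w / (2·tan(α/2)).
With w = 36 mm and α/2 = 6.4°, tan(α/2) ≈ 0.11217, so f ≈ 36 / 0.22434 ≈ 160.4736 mm.

160.474 mm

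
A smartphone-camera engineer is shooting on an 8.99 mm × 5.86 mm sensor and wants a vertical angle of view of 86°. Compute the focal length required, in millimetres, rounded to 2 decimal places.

From α = 2·arctan(h/2f) we get f = h / (2·tan(α/2)).
With h = 5.86 mm and α/2 = 43°, tan(α/2) ≈ 0.93252, so f ≈ 5.86 / 1.86503 ≈ 3.1420 mm.

3.14 mm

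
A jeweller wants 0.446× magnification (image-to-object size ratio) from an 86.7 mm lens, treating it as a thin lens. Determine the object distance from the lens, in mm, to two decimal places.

281.09 mm

With m = dᵢ/dₒ and 1/f = 1/dₒ + 1/dᵢ, substituting dᵢ = m·dₒ gives 1/f = (1 + 1/m)/dₒ, hence dₒ = f·(1 + 1/m).
dₒ = 86.7 × (1 + 1/0.446) = 86.7 × 3.24215 ≈ 281.095 mm.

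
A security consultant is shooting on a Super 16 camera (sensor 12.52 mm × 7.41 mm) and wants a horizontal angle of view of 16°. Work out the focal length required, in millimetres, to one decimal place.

44.5 mm

From α = 2·arctan(w/2f) we get f = w / (2·tan(α/2)).
With w = 12.52 mm and α/2 = 8°, tan(α/2) ≈ 0.14054, so f ≈ 12.52 / 0.28108 ≈ 44.5422 mm.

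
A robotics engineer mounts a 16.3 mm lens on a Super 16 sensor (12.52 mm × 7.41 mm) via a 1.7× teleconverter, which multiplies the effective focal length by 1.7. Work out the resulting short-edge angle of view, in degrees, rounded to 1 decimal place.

Effective focal length f = 16.3 × 1.7 = 27.71 mm.
α = 2·arctan(7.41 / (2 × 27.71)) = 2·arctan(0.13371) ≈ 15.2313°.

15.2°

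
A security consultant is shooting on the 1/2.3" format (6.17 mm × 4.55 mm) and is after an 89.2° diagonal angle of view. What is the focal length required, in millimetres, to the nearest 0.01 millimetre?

Sensor diagonal = √(6.17² + 4.55²) = √58.7714 ≈ 7.6663 mm.
From α = 2·arctan(d/2f) we get f = d / (2·tan(α/2)).
With d = 7.6663 mm and α/2 = 44.6°, tan(α/2) ≈ 0.98613, so f ≈ 7.6663 / 1.97227 ≈ 3.8870 mm.

3.89 mm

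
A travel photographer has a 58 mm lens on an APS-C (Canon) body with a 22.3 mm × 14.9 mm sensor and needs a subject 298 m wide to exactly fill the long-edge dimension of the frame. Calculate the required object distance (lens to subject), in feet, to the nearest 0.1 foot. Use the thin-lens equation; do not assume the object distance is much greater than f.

W: 298 m = 298000 mm.
Magnification m = w/W = dᵢ/dₒ; combined with 1/f = 1/dₒ + 1/dᵢ this gives dₒ = f·(1 + W/w).
dₒ = 58 mm × (1 + 298000/22.3) = 58 × 13364.2287 ≈ 775125.265 mm = 775125.265/304.8 ft = 2543.06 ft.

2543.1 ft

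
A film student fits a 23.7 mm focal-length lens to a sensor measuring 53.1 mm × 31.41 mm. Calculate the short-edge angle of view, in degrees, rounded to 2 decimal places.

Angle of view α = 2·arctan(h/2f) with h = 31.41 mm and f = 23.7 mm.
h/2f = 0.66266; arctan(0.66266) ≈ 33.5308°, so α ≈ 67.0615°.

67.06°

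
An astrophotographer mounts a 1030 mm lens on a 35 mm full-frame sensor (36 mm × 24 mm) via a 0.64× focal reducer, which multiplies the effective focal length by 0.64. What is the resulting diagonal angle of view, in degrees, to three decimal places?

3.759°

Effective focal length f = 1030 × 0.64 = 659.2 mm.
Sensor diagonal = √(36² + 24²) = √1872.0000 ≈ 43.2666 mm.
α = 2·arctan(43.267 / (2 × 659.2)) = 2·arctan(0.03282) ≈ 3.7593°.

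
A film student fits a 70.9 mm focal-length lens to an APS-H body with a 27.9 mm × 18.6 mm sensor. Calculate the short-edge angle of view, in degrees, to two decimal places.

14.95°

Angle of view α = 2·arctan(h/2f) with h = 18.6 mm and f = 70.9 mm.
h/2f = 0.13117; arctan(0.13117) ≈ 7.4729°, so α ≈ 14.9457°.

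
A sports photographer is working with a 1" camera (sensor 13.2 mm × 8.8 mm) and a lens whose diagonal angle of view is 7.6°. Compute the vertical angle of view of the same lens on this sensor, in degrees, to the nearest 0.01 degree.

4.22°

Sensor diagonal = √(13.2² + 8.8²) = √251.6800 ≈ 15.8644 mm.
From the diagonal AOV: f = 15.8644 / (2·tan(3.8°)) = 15.8644 / 0.13284 ≈ 119.4252 mm.
Vertical AOV = 2·arctan(8.8 / (2 × 119.4252)) = 2·arctan(0.03684) ≈ 4.2200°.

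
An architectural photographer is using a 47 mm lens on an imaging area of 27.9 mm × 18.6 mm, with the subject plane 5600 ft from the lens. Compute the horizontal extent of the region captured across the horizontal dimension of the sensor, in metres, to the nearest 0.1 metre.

1013.2 m

dₒ: 5600 ft × 304.8 mm/ft = 1706879.95 mm.
Similar triangles through the lens centre give W/dₒ = w/dᵢ; with 1/f = 1/dₒ + 1/dᵢ this gives W = w·(dₒ − f)/f.
W = 27.9 mm × (1.70688e+06 − 47) / 47 = 27.9 × 36315.5946 ≈ 1013205.089 mm = 1013.21 m.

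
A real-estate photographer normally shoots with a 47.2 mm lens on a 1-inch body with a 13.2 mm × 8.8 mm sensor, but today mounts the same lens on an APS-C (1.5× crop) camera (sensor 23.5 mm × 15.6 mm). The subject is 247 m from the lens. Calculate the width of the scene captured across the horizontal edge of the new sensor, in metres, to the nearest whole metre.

The focal length stays 47.2 mm; the relevant sensor dimension is now w = 23.5 mm. Object distance dₒ = 247 m = 247000 mm.
Thin-lens field width W = w·(dₒ − f)/f = 23.5 × (247000 − 47.2)/47.2 ≈ 122953.195 mm = 122.953 m.

123 m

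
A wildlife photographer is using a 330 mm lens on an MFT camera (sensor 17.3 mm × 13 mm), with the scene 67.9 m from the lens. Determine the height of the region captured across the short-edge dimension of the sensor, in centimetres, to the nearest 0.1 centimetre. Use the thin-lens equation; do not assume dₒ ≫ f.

dₒ: 67.9 m = 67900 mm.
Similar triangles through the lens centre give W/dₒ = h/dᵢ; with 1/f = 1/dₒ + 1/dᵢ this gives W = h·(dₒ − f)/f.
W = 13 mm × (67900 − 330) / 330 = 13 × 204.7576 ≈ 2661.848 mm = 266.185 cm.

266.2 cm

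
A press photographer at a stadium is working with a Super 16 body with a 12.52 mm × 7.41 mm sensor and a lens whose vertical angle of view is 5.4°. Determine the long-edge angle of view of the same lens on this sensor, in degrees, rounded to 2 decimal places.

9.11°

From the vertical AOV: f = 7.41 / (2·tan(2.7°)) = 7.41 / 0.09432 ≈ 78.5643 mm.
Long-edge AOV = 2·arctan(12.52 / (2 × 78.5643)) = 2·arctan(0.07968) ≈ 9.1114°.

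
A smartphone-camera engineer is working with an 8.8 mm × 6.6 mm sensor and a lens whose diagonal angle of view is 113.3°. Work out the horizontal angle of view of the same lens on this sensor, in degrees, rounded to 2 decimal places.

Sensor diagonal = √(8.8² + 6.6²) = √121.0000 ≈ 11.0000 mm.
From the diagonal AOV: f = 11.0000 / (2·tan(56.65°)) = 11.0000 / 3.03893 ≈ 3.6197 mm.
Horizontal AOV = 2·arctan(8.8 / (2 × 3.6197)) = 2·arctan(1.21557) ≈ 101.1145°.

101.11°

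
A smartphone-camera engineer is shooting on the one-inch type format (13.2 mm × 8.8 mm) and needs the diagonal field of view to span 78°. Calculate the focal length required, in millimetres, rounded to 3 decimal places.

Sensor diagonal = √(13.2² + 8.8²) = √251.6800 ≈ 15.8644 mm.
From α = 2·arctan(d/2f) we get f = d / (2·tan(α/2)).
With d = 15.8644 mm and α/2 = 39°, tan(α/2) ≈ 0.80978, so f ≈ 15.8644 / 1.61957 ≈ 9.7955 mm.

9.795 mm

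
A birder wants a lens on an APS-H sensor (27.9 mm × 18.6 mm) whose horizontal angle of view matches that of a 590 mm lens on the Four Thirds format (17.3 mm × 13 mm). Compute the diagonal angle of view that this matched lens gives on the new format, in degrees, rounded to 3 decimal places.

2.019°

Equal horizontal AOV ⇒ f₂ = f₁ · 27.9/17.3 = 590 × 1.61272 ≈ 951.5029 mm.
Sensor diagonal = √(27.9² + 18.6²) = √1124.3700 ≈ 33.5316 mm.
Diagonal AOV on the new format = 2·arctan(33.5316 / (2 × 951.5029)) = 2·arctan(0.01762) ≈ 2.0189°.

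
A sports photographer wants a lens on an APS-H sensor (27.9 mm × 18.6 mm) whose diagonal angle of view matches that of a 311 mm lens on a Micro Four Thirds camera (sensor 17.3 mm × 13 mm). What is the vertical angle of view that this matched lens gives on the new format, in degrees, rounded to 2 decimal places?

2.21°

Sensor diagonal = √(17.3² + 13²) = √468.2900 ≈ 21.6400 mm.
Sensor diagonal = √(27.9² + 18.6²) = √1124.3700 ≈ 33.5316 mm.
Equal diagonal AOV ⇒ f₂ = f₁ · 33.5316/21.6400 = 311 × 1.54952 ≈ 481.9007 mm.
Vertical AOV on the new format = 2·arctan(18.6 / (2 × 481.9007)) = 2·arctan(0.01930) ≈ 2.2112°.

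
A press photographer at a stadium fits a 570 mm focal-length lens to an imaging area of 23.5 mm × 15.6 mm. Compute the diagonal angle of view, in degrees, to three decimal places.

Sensor diagonal = √(23.5² + 15.6²) = √795.6100 ≈ 28.2066 mm.
Angle of view α = 2·arctan(d/2f) with d = 28.2066 mm and f = 570 mm.
d/2f = 0.02474; arctan(0.02474) ≈ 1.4174°, so α ≈ 2.8347°.

2.835°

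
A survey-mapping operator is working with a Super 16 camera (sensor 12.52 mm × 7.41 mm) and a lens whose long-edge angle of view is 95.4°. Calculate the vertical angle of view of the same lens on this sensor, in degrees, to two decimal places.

66.08°

From the long-edge AOV: f = 12.52 / (2·tan(47.7°)) = 12.52 / 2.19797 ≈ 5.6962 mm.
Vertical AOV = 2·arctan(7.41 / (2 × 5.6962)) = 2·arctan(0.65044) ≈ 66.0830°.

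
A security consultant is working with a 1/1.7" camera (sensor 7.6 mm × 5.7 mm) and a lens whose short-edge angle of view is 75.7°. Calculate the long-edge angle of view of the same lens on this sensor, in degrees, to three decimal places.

92.032°

From the short-edge AOV: f = 5.7 / (2·tan(37.85°)) = 5.7 / 1.55416 ≈ 3.6676 mm.
Long-edge AOV = 2·arctan(7.6 / (2 × 3.6676)) = 2·arctan(1.03610) ≈ 92.0317°.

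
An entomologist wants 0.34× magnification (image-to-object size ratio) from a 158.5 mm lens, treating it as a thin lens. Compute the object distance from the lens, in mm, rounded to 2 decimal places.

624.68 mm

With m = dᵢ/dₒ and 1/f = 1/dₒ + 1/dᵢ, substituting dᵢ = m·dₒ gives 1/f = (1 + 1/m)/dₒ, hence dₒ = f·(1 + 1/m).
dₒ = 158.5 × (1 + 1/0.34) = 158.5 × 3.94118 ≈ 624.676 mm.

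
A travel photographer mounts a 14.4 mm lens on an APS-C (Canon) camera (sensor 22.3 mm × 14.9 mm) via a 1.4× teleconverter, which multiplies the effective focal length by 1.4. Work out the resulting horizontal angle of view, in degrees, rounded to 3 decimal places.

Effective focal length f = 14.4 × 1.4 = 20.16 mm.
α = 2·arctan(22.3 / (2 × 20.16)) = 2·arctan(0.55308) ≈ 57.8918°.

57.892°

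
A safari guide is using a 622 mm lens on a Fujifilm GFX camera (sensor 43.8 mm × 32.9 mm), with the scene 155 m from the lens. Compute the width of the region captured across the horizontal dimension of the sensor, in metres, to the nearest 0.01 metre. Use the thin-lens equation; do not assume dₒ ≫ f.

dₒ: 155 m = 155000 mm.
Similar triangles through the lens centre give W/dₒ = w/dᵢ; with 1/f = 1/dₒ + 1/dᵢ this gives W = w·(dₒ − f)/f.
W = 43.8 mm × (155000 − 622) / 622 = 43.8 × 248.1961 ≈ 10870.991 mm = 10.871 m.

10.87 m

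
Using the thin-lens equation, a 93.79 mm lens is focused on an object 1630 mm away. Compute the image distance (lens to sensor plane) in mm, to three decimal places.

99.516 mm

1/dᵢ = 1/f − 1/dₒ = 1/93.79 − 1/1630 = 0.0100486 mm⁻¹.
dᵢ = 1/0.0100486 ≈ 99.5161 mm.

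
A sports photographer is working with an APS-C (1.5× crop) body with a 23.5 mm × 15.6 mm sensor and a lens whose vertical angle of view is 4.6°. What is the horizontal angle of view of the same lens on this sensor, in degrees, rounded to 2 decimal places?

From the vertical AOV: f = 15.6 / (2·tan(2.3°)) = 15.6 / 0.08033 ≈ 194.2030 mm.
Horizontal AOV = 2·arctan(23.5 / (2 × 194.2030)) = 2·arctan(0.06050) ≈ 6.9248°.

6.92°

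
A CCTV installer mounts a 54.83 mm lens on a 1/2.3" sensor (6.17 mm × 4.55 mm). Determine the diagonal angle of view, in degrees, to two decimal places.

Sensor diagonal = √(6.17² + 4.55²) = √58.7714 ≈ 7.6663 mm.
Angle of view α = 2·arctan(d/2f) with d = 7.6663 mm and f = 54.83 mm.
d/2f = 0.06991; arctan(0.06991) ≈ 3.9990°, so α ≈ 7.9980°.

8.00°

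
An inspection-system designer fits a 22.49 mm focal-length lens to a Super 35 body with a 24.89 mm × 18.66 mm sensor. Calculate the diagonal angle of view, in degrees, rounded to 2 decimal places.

69.34°

Sensor diagonal = √(24.89² + 18.66²) = √967.7077 ≈ 31.1080 mm.
Angle of view α = 2·arctan(d/2f) with d = 31.1080 mm and f = 22.49 mm.
d/2f = 0.69160; arctan(0.69160) ≈ 34.6676°, so α ≈ 69.3352°.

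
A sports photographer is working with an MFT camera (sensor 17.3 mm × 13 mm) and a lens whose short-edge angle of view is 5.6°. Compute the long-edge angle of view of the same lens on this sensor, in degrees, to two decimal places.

7.45°

From the short-edge AOV: f = 13 / (2·tan(2.8°)) = 13 / 0.09782 ≈ 132.9022 mm.
Long-edge AOV = 2·arctan(17.3 / (2 × 132.9022)) = 2·arctan(0.06509) ≈ 7.4477°.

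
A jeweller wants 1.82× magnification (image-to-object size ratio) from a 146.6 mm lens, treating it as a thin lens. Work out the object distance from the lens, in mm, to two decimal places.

With m = dᵢ/dₒ and 1/f = 1/dₒ + 1/dᵢ, substituting dᵢ = m·dₒ gives 1/f = (1 + 1/m)/dₒ, hence dₒ = f·(1 + 1/m).
dₒ = 146.6 × (1 + 1/1.82) = 146.6 × 1.54945 ≈ 227.149 mm.

227.15 mm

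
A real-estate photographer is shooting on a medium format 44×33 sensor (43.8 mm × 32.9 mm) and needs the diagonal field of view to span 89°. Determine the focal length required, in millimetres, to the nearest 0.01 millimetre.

Sensor diagonal = √(43.8² + 32.9²) = √3000.8500 ≈ 54.7800 mm.
From α = 2·arctan(d/2f) we get f = d / (2·tan(α/2)).
With d = 54.7800 mm and α/2 = 44.5°, tan(α/2) ≈ 0.98270, so f ≈ 54.7800 / 1.96539 ≈ 27.8723 mm.

27.87 mm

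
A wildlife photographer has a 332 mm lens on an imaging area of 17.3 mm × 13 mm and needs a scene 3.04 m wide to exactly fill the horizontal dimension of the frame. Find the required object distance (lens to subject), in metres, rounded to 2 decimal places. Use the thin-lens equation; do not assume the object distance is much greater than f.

58.67 m

W: 3.04 m = 3040 mm.
Magnification m = w/W = dᵢ/dₒ; combined with 1/f = 1/dₒ + 1/dᵢ this gives dₒ = f·(1 + W/w).
dₒ = 332 mm × (1 + 3040/17.3) = 332 × 176.7225 ≈ 58671.884 mm = 58.6719 m.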